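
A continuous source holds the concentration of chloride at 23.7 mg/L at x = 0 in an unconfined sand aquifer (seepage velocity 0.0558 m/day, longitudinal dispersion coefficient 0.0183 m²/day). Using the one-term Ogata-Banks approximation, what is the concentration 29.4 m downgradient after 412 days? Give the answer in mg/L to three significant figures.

1.17 mg/L

For a continuous step input, C/C₀ ≈ ½·erfc((x−vt)/(2√(Dt))).
vt = 0.0558 × 412 = 22.9896 m and 2√(Dt) = 2√(0.0183 × 412) = 5.492 m.
Argument (x−vt)/(2√(Dt)) = (29.4 − 22.9896)/5.492 = 1.167; ½·erfc(1.167) = 0.04943.
C = 23.7 × 0.04943 = 1.17 mg/L.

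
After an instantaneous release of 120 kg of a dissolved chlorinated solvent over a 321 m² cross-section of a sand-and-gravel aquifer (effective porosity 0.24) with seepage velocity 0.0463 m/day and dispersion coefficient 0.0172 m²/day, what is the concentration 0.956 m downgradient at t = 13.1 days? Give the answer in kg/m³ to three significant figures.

For an instantaneous plane source, C(x,t) = M/(n_e·A·√(4πDt)) · exp(−(x−vt)²/(4Dt)), with n_e·A the pore (flow) area.
Plume center vt = 0.0463 × 13.1 = 0.60653 m, so the well at 0.956 m is 0.34947 m downgradient of the peak.
√(4πDt) = 1.683 m, giving peak height M/(n_e·A·√(4πDt)) = 120/(0.24 × 321 × 1.683) = 0.9255 kg/m³.
(x−vt)²/(4Dt) = (0.34947)²/(4 × 0.0172 × 13.1) = 0.1355; exp(−0.1355) = 0.8733.
C = 0.9255 × 0.8733 = 0.808 kg/m³.

0.808 kg/m³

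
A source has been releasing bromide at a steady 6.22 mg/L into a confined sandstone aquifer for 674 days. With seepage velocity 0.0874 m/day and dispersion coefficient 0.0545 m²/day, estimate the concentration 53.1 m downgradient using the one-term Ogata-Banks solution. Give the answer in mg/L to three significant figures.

4.67 mg/L

For a continuous step input, C/C₀ ≈ ½·erfc((x−vt)/(2√(Dt))).
vt = 0.0874 × 674 = 58.9076 m and 2√(Dt) = 2√(0.0545 × 674) = 12.12 m.
Argument (x−vt)/(2√(Dt)) = (53.1 − 58.9076)/12.12 = -0.4792; ½·erfc(-0.4792) = 0.7510.
C = 6.22 × 0.7510 = 4.67 mg/L.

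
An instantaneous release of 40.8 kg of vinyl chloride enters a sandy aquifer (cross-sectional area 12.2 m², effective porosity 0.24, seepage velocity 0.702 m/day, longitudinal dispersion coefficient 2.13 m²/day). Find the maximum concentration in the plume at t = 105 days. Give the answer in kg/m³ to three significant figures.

0.263 kg/m³

The peak of an instantaneous 1D plume sits at x = vt; there the Gaussian factor is 1 and C_max = M/(n_e·A·√(4πDt)), where n_e·A is the pore area the mass is dissolved in.
√(4πDt) = √(4π × 2.13 × 105) = 53.01 m, so C_max = 40.8/(0.24 × 12.2 × 53.01) = 0.263 kg/m³.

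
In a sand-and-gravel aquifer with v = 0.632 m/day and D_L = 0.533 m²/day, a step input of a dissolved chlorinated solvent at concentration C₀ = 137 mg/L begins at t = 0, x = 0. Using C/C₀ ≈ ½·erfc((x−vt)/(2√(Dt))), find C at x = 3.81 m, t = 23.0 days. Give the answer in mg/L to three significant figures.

For a continuous step input, C/C₀ ≈ ½·erfc((x−vt)/(2√(Dt))).
vt = 0.632 × 23.0 = 14.536 m and 2√(Dt) = 2√(0.533 × 23.0) = 7.003 m.
Argument (x−vt)/(2√(Dt)) = (3.81 − 14.536)/7.003 = -1.532; ½·erfc(-1.532) = 0.9849.
C = 137 × 0.9849 = 135 mg/L.

135 mg/L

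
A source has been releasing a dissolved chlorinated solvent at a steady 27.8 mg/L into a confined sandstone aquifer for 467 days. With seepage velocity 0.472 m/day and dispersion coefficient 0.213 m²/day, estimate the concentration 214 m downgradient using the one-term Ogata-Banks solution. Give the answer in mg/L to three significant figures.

For a continuous step input, C/C₀ ≈ ½·erfc((x−vt)/(2√(Dt))).
vt = 0.472 × 467 = 220.424 m and 2√(Dt) = 2√(0.213 × 467) = 19.95 m.
Argument (x−vt)/(2√(Dt)) = (214 − 220.424)/19.95 = -0.3220; ½·erfc(-0.3220) = 0.6756.
C = 27.8 × 0.6756 = 18.8 mg/L.

18.8 mg/L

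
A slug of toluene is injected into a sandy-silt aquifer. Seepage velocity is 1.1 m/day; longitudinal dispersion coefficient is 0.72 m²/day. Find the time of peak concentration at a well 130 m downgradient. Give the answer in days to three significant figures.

For the 1D instantaneous-source solution, setting ∂C/∂t = 0 at fixed x gives v²t² + 2Dt − x² = 0, so t = (√(D² + v²x²) − D)/v².
√(D² + v²x²) = √(0.72² + 1.1² × 130²) = 143.0; v² = 1.21.
t = (143.0 − 0.72)/1.21 = 118 days (vs. the pure-advection estimate x/v = 118 d).

118 days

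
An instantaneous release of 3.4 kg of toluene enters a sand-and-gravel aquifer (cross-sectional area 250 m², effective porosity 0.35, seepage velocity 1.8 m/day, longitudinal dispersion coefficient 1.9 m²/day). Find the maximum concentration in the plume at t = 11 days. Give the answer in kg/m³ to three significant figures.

0.00240 kg/m³

The peak of an instantaneous 1D plume sits at x = vt; there the Gaussian factor is 1 and C_max = M/(n_e·A·√(4πDt)), where n_e·A is the pore area the mass is dissolved in.
√(4πDt) = √(4π × 1.9 × 11) = 16.21 m, so C_max = 3.4/(0.35 × 250 × 16.21) = 0.00240 kg/m³.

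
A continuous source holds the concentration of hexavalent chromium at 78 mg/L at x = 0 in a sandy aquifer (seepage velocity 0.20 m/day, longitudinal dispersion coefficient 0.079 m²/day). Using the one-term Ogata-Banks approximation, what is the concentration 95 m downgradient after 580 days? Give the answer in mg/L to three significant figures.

76.9 mg/L

For a continuous step input, C/C₀ ≈ ½·erfc((x−vt)/(2√(Dt))).
vt = 0.20 × 580 = 116 m and 2√(Dt) = 2√(0.079 × 580) = 13.54 m.
Argument (x−vt)/(2√(Dt)) = (95 − 116)/13.54 = -1.551; ½·erfc(-1.551) = 0.9859.
C = 78 × 0.9859 = 76.9 mg/L.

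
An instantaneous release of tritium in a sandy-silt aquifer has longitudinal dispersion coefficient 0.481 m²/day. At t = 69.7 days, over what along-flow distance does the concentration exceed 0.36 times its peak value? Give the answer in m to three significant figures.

The plume is Gaussian with σ = √(2Dt) = √(2 × 0.481 × 69.7) = 8.188 m.
C/C_peak = exp(−Δx²/(2σ²)) = 0.36 ⇒ Δx = σ·√(−2 ln 0.36) = 8.188 × 1.429 = 11.70 m.
Width = 2Δx = 23.4 m.

23.4 m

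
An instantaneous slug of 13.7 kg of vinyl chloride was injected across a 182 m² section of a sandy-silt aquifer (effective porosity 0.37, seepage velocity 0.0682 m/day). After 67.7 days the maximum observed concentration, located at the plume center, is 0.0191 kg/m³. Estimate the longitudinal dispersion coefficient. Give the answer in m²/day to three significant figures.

At the plume center C_max = M/(n_e·A·√(4πDt)), so D = M²/(4πt·(n_e·A·C_max)²).
n_e·A·C_max = 0.37 × 182 × 0.0191 = 1.286 kg/m.
D = 13.7²/(4π × 67.7 × 1.286²) = 0.133 m²/day.

0.133 m²/day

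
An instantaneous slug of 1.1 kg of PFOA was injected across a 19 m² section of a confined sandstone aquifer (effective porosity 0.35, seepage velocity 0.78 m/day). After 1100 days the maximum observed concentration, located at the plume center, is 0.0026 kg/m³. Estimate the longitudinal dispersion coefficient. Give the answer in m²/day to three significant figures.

0.293 m²/day

At the plume center C_max = M/(n_e·A·√(4πDt)), so D = M²/(4πt·(n_e·A·C_max)²).
n_e·A·C_max = 0.35 × 19 × 0.0026 = 0.01729 kg/m.
D = 1.1²/(4π × 1100 × 0.01729²) = 0.293 m²/day.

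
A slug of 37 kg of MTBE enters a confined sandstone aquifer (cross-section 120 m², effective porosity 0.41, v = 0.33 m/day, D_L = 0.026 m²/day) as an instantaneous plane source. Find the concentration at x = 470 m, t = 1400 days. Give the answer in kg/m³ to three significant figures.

0.0227 kg/m³

For an instantaneous plane source, C(x,t) = M/(n_e·A·√(4πDt)) · exp(−(x−vt)²/(4Dt)), with n_e·A the pore (flow) area.
Plume center vt = 0.33 × 1400 = 462 m, so the well at 470 m is 8 m downgradient of the peak.
√(4πDt) = 21.39 m, giving peak height M/(n_e·A·√(4πDt)) = 37/(0.41 × 120 × 21.39) = 0.03516 kg/m³.
(x−vt)²/(4Dt) = (8)²/(4 × 0.026 × 1400) = 0.4396; exp(−0.4396) = 0.6443.
C = 0.03516 × 0.6443 = 0.0227 kg/m³.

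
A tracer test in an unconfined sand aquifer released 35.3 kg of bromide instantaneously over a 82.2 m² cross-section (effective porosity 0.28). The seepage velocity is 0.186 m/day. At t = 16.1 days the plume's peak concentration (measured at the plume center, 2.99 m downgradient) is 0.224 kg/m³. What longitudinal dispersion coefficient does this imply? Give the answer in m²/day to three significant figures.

0.232 m²/day

At the plume center C_max = M/(n_e·A·√(4πDt)), so D = M²/(4πt·(n_e·A·C_max)²).
n_e·A·C_max = 0.28 × 82.2 × 0.224 = 5.156 kg/m.
D = 35.3²/(4π × 16.1 × 5.156²) = 0.232 m²/day.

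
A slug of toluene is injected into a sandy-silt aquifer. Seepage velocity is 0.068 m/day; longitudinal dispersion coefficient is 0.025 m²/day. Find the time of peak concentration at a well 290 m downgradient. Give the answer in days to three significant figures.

For the 1D instantaneous-source solution, setting ∂C/∂t = 0 at fixed x gives v²t² + 2Dt − x² = 0, so t = (√(D² + v²x²) − D)/v².
√(D² + v²x²) = √(0.025² + 0.068² × 290²) = 19.72; v² = 0.004624.
t = (19.72 − 0.025)/0.004624 = 4260 days (vs. the pure-advection estimate x/v = 4260 d).

4260 days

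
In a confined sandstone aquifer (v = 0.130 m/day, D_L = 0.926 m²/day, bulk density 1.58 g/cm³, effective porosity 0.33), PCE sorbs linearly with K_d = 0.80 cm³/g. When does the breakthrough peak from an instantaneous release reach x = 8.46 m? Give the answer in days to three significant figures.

Retardation factor R = 1 + ρ_b·K_d/n = 1 + 1.58 × 0.80/0.33 = 4.830.
Sorption retards both mechanisms: v_R = v/R = 0.02692 m/day, D_R = D/R = 0.1917 m²/day.
Peak time from v_R²t² + 2D_R t − x² = 0: t = (√(D_R² + v_R²x²) − D_R)/v_R².
√(D_R² + v_R²x²) = √(0.1917² + 0.02692² × 8.46²) = 0.2977; v_R² = 0.0007247.
t = (0.2977 − 0.1917)/0.0007247 = 146 days.

146 days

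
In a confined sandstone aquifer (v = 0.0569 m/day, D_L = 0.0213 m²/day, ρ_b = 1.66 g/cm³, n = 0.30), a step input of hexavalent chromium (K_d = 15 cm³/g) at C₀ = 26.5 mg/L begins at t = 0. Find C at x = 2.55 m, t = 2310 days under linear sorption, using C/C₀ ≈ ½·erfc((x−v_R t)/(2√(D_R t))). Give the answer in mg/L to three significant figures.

Retardation factor R = 1 + ρ_b·K_d/n = 1 + 1.66 × 15/0.30 = 84.00.
Sorption retards both mechanisms: v_R = v/R = 0.0006774 m/day, D_R = D/R = 0.0002536 m²/day.
v_R·t = 0.0006774 × 2310 = 1.564794 m; 2√(D_R t) = 1.531 m; argument = (2.55 − 1.564794)/1.531 = 0.6435.
C = C₀ × ½·erfc(0.6435) = 26.5 × 0.1814 = 4.81 mg/L.

4.81 mg/L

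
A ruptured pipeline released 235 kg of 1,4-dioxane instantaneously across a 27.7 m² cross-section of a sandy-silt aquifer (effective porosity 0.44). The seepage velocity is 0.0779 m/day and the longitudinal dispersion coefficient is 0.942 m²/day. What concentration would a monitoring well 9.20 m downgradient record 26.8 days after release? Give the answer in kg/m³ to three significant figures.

For an instantaneous plane source, C(x,t) = M/(n_e·A·√(4πDt)) · exp(−(x−vt)²/(4Dt)), with n_e·A the pore (flow) area.
Plume center vt = 0.0779 × 26.8 = 2.08772 m, so the well at 9.20 m is 7.11228 m downgradient of the peak.
√(4πDt) = 17.81 m, giving peak height M/(n_e·A·√(4πDt)) = 235/(0.44 × 27.7 × 17.81) = 1.083 kg/m³.
(x−vt)²/(4Dt) = (7.11228)²/(4 × 0.942 × 26.8) = 0.5009; exp(−0.5009) = 0.6060.
C = 1.083 × 0.6060 = 0.656 kg/m³.

0.656 kg/m³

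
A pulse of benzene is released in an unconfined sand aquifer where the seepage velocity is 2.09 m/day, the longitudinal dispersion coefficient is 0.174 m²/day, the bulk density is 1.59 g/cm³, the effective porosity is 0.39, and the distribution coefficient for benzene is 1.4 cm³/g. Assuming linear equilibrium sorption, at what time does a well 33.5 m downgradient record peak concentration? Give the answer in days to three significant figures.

107 days

Retardation factor R = 1 + ρ_b·K_d/n = 1 + 1.59 × 1.4/0.39 = 6.708.
Sorption retards both mechanisms: v_R = v/R = 0.3116 m/day, D_R = D/R = 0.02594 m²/day.
Peak time from v_R²t² + 2D_R t − x² = 0: t = (√(D_R² + v_R²x²) − D_R)/v_R².
√(D_R² + v_R²x²) = √(0.02594² + 0.3116² × 33.5²) = 10.44; v_R² = 0.09709.
t = (10.44 − 0.02594)/0.09709 = 107 days.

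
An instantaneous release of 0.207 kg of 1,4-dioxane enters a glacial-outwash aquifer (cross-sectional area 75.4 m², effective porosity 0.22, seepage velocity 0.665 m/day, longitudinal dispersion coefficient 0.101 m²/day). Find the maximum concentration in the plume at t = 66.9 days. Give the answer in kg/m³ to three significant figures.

0.00135 kg/m³

The peak of an instantaneous 1D plume sits at x = vt; there the Gaussian factor is 1 and C_max = M/(n_e·A·√(4πDt)), where n_e·A is the pore area the mass is dissolved in.
√(4πDt) = √(4π × 0.101 × 66.9) = 9.215 m, so C_max = 0.207/(0.22 × 75.4 × 9.215) = 0.00135 kg/m³.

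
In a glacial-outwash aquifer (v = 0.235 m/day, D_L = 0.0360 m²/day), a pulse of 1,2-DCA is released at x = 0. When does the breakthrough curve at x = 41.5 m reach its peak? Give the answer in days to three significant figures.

For the 1D instantaneous-source solution, setting ∂C/∂t = 0 at fixed x gives v²t² + 2Dt − x² = 0, so t = (√(D² + v²x²) − D)/v².
√(D² + v²x²) = √(0.0360² + 0.235² × 41.5²) = 9.753; v² = 0.055225.
t = (9.753 − 0.0360)/0.055225 = 176 days (vs. the pure-advection estimate x/v = 177 d).

176 days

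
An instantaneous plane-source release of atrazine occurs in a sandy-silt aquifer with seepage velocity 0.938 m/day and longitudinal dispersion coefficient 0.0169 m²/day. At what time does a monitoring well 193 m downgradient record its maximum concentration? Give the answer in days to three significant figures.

For the 1D instantaneous-source solution, setting ∂C/∂t = 0 at fixed x gives v²t² + 2Dt − x² = 0, so t = (√(D² + v²x²) − D)/v².
√(D² + v²x²) = √(0.0169² + 0.938² × 193²) = 181.0; v² = 0.879844.
t = (181.0 − 0.0169)/0.879844 = 206 days (vs. the pure-advection estimate x/v = 206 d).

206 days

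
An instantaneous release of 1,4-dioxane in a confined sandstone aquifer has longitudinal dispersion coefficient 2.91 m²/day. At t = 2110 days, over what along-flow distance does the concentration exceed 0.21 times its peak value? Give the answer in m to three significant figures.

The plume is Gaussian with σ = √(2Dt) = √(2 × 2.91 × 2110) = 110.8 m.
C/C_peak = exp(−Δx²/(2σ²)) = 0.21 ⇒ Δx = σ·√(−2 ln 0.21) = 110.8 × 1.767 = 195.8 m.
Width = 2Δx = 392 m.

392 m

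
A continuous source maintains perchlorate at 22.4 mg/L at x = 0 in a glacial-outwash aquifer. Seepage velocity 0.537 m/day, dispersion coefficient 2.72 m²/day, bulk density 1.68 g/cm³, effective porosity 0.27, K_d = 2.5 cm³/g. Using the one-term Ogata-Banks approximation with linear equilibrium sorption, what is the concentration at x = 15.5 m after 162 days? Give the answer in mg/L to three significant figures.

Retardation factor R = 1 + ρ_b·K_d/n = 1 + 1.68 × 2.5/0.27 = 16.56.
Sorption retards both mechanisms: v_R = v/R = 0.03243 m/day, D_R = D/R = 0.1643 m²/day.
v_R·t = 0.03243 × 162 = 5.25366 m; 2√(D_R t) = 10.32 m; argument = (15.5 − 5.25366)/10.32 = 0.9929.
C = C₀ × ½·erfc(0.9929) = 22.4 × 0.08013 = 1.79 mg/L.

1.79 mg/L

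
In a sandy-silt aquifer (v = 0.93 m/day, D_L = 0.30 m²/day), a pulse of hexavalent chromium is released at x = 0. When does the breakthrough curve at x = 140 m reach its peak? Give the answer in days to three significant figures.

For the 1D instantaneous-source solution, setting ∂C/∂t = 0 at fixed x gives v²t² + 2Dt − x² = 0, so t = (√(D² + v²x²) − D)/v².
√(D² + v²x²) = √(0.30² + 0.93² × 140²) = 130.2; v² = 0.8649.
t = (130.2 − 0.30)/0.8649 = 150 days (vs. the pure-advection estimate x/v = 151 d).

150 days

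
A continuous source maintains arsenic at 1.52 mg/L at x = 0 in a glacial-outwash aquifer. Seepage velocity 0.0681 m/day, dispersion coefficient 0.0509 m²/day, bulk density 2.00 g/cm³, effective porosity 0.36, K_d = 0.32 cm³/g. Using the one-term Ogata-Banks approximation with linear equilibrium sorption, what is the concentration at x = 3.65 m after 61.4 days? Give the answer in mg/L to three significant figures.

Retardation factor R = 1 + ρ_b·K_d/n = 1 + 2.00 × 0.32/0.36 = 2.778.
Sorption retards both mechanisms: v_R = v/R = 0.02451 m/day, D_R = D/R = 0.01832 m²/day.
v_R·t = 0.02451 × 61.4 = 1.504914 m; 2√(D_R t) = 2.121 m; argument = (3.65 − 1.504914)/2.121 = 1.011.
C = C₀ × ½·erfc(1.011) = 1.52 × 0.07639 = 0.116 mg/L.

0.116 mg/L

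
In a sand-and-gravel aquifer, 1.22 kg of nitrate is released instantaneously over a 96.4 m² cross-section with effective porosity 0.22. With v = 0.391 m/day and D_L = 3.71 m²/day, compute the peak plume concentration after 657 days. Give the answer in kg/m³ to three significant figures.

The peak of an instantaneous 1D plume sits at x = vt; there the Gaussian factor is 1 and C_max = M/(n_e·A·√(4πDt)), where n_e·A is the pore area the mass is dissolved in.
√(4πDt) = √(4π × 3.71 × 657) = 175.0 m, so C_max = 1.22/(0.22 × 96.4 × 175.0) = 0.000329 kg/m³.

0.000329 kg/m³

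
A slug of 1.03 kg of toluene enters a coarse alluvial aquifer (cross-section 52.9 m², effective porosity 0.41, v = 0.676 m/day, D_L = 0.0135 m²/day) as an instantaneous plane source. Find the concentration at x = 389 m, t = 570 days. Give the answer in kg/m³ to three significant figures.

For an instantaneous plane source, C(x,t) = M/(n_e·A·√(4πDt)) · exp(−(x−vt)²/(4Dt)), with n_e·A the pore (flow) area.
Plume center vt = 0.676 × 570 = 385.32 m, so the well at 389 m is 3.68 m downgradient of the peak.
√(4πDt) = 9.834 m, giving peak height M/(n_e·A·√(4πDt)) = 1.03/(0.41 × 52.9 × 9.834) = 0.004829 kg/m³.
(x−vt)²/(4Dt) = (3.68)²/(4 × 0.0135 × 570) = 0.4400; exp(−0.4400) = 0.6440.
C = 0.004829 × 0.6440 = 0.00311 kg/m³.

0.00311 kg/m³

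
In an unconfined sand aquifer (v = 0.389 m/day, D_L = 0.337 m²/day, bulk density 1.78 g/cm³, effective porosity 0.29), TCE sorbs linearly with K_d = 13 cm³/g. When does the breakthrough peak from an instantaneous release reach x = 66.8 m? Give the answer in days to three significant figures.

Retardation factor R = 1 + ρ_b·K_d/n = 1 + 1.78 × 13/0.29 = 80.79.
Sorption retards both mechanisms: v_R = v/R = 0.004815 m/day, D_R = D/R = 0.004171 m²/day.
Peak time from v_R²t² + 2D_R t − x² = 0: t = (√(D_R² + v_R²x²) − D_R)/v_R².
√(D_R² + v_R²x²) = √(0.004171² + 0.004815² × 66.8²) = 0.3217; v_R² = 2.318e-05.
t = (0.3217 − 0.004171)/2.318e-05 = 13700 days.

13700 days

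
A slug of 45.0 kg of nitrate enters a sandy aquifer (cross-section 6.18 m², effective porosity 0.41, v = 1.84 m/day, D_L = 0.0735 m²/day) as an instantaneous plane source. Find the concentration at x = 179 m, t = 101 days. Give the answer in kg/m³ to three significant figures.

0.380 kg/m³

For an instantaneous plane source, C(x,t) = M/(n_e·A·√(4πDt)) · exp(−(x−vt)²/(4Dt)), with n_e·A the pore (flow) area.
Plume center vt = 1.84 × 101 = 185.84 m, so the well at 179 m is 6.84 m upgradient of the peak.
√(4πDt) = 9.658 m, giving peak height M/(n_e·A·√(4πDt)) = 45.0/(0.41 × 6.18 × 9.658) = 1.839 kg/m³.
(x−vt)²/(4Dt) = (-6.84)²/(4 × 0.0735 × 101) = 1.576; exp(−1.576) = 0.2068.
C = 1.839 × 0.2068 = 0.380 kg/m³.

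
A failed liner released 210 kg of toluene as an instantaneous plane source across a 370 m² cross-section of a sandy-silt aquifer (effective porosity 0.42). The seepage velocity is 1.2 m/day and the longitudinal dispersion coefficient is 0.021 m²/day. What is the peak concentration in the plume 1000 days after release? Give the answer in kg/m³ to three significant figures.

0.0832 kg/m³

The peak of an instantaneous 1D plume sits at x = vt; there the Gaussian factor is 1 and C_max = M/(n_e·A·√(4πDt)), where n_e·A is the pore area the mass is dissolved in.
√(4πDt) = √(4π × 0.021 × 1000) = 16.24 m, so C_max = 210/(0.42 × 370 × 16.24) = 0.0832 kg/m³.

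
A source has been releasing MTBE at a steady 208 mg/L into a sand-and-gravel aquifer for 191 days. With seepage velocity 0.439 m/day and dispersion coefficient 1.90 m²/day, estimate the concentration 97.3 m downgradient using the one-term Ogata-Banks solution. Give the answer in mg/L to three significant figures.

64.2 mg/L

For a continuous step input, C/C₀ ≈ ½·erfc((x−vt)/(2√(Dt))).
vt = 0.439 × 191 = 83.849 m and 2√(Dt) = 2√(1.90 × 191) = 38.10 m.
Argument (x−vt)/(2√(Dt)) = (97.3 − 83.849)/38.10 = 0.3530; ½·erfc(0.3530) = 0.3088.
C = 208 × 0.3088 = 64.2 mg/L.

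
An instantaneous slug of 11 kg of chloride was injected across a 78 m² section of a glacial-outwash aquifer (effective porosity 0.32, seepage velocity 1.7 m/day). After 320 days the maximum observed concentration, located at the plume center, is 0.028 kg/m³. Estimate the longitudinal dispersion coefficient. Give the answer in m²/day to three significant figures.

0.0616 m²/day

At the plume center C_max = M/(n_e·A·√(4πDt)), so D = M²/(4πt·(n_e·A·C_max)²).
n_e·A·C_max = 0.32 × 78 × 0.028 = 0.6989 kg/m.
D = 11²/(4π × 320 × 0.6989²) = 0.0616 m²/day.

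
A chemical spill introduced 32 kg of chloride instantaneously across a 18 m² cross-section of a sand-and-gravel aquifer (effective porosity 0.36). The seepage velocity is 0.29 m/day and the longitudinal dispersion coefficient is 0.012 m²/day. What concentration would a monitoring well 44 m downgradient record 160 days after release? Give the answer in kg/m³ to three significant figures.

For an instantaneous plane source, C(x,t) = M/(n_e·A·√(4πDt)) · exp(−(x−vt)²/(4Dt)), with n_e·A the pore (flow) area.
Plume center vt = 0.29 × 160 = 46.4 m, so the well at 44 m is 2.4 m upgradient of the peak.
√(4πDt) = 4.912 m, giving peak height M/(n_e·A·√(4πDt)) = 32/(0.36 × 18 × 4.912) = 1.005 kg/m³.
(x−vt)²/(4Dt) = (-2.4)²/(4 × 0.012 × 160) = 0.7500; exp(−0.7500) = 0.4724.
C = 1.005 × 0.4724 = 0.475 kg/m³.

0.475 kg/m³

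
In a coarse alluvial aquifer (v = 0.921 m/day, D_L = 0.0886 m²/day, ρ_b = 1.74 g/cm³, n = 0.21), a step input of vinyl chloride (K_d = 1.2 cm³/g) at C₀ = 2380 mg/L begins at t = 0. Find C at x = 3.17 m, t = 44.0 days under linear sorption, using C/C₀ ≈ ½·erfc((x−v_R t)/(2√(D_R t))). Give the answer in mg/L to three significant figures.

1750 mg/L

Retardation factor R = 1 + ρ_b·K_d/n = 1 + 1.74 × 1.2/0.21 = 10.94.
Sorption retards both mechanisms: v_R = v/R = 0.08419 m/day, D_R = D/R = 0.008099 m²/day.
v_R·t = 0.08419 × 44.0 = 3.70436 m; 2√(D_R t) = 1.194 m; argument = (3.17 − 3.70436)/1.194 = -0.4475.
C = C₀ × ½·erfc(-0.4475) = 2380 × 0.7366 = 1750 mg/L.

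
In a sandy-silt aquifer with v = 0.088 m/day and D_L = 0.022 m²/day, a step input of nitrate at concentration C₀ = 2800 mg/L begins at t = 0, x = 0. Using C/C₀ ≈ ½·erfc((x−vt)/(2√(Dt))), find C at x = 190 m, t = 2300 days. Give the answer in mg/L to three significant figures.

2500 mg/L

For a continuous step input, C/C₀ ≈ ½·erfc((x−vt)/(2√(Dt))).
vt = 0.088 × 2300 = 202.4 m and 2√(Dt) = 2√(0.022 × 2300) = 14.23 m.
Argument (x−vt)/(2√(Dt)) = (190 − 202.4)/14.23 = -0.8714; ½·erfc(-0.8714) = 0.8911.
C = 2800 × 0.8911 = 2500 mg/L.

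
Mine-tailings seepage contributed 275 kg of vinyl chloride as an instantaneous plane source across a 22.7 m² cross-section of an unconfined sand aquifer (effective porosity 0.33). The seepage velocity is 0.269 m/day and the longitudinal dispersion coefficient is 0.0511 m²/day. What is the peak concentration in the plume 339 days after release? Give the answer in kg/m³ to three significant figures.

2.49 kg/m³

The peak of an instantaneous 1D plume sits at x = vt; there the Gaussian factor is 1 and C_max = M/(n_e·A·√(4πDt)), where n_e·A is the pore area the mass is dissolved in.
√(4πDt) = √(4π × 0.0511 × 339) = 14.75 m, so C_max = 275/(0.33 × 22.7 × 14.75) = 2.49 kg/m³.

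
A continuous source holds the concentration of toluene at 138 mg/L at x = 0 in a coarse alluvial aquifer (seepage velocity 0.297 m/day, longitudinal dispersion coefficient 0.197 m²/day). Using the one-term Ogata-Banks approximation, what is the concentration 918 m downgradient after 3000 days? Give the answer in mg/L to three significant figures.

29.8 mg/L

For a continuous step input, C/C₀ ≈ ½·erfc((x−vt)/(2√(Dt))).
vt = 0.297 × 3000 = 891 m and 2√(Dt) = 2√(0.197 × 3000) = 48.62 m.
Argument (x−vt)/(2√(Dt)) = (918 − 891)/48.62 = 0.5553; ½·erfc(0.5553) = 0.2161.
C = 138 × 0.2161 = 29.8 mg/L.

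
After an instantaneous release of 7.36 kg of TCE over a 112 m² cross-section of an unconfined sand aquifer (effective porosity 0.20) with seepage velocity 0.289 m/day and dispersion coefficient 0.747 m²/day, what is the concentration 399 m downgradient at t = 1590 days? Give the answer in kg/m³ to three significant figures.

For an instantaneous plane source, C(x,t) = M/(n_e·A·√(4πDt)) · exp(−(x−vt)²/(4Dt)), with n_e·A the pore (flow) area.
Plume center vt = 0.289 × 1590 = 459.51 m, so the well at 399 m is 60.51 m upgradient of the peak.
√(4πDt) = 122.2 m, giving peak height M/(n_e·A·√(4πDt)) = 7.36/(0.20 × 112 × 122.2) = 0.002689 kg/m³.
(x−vt)²/(4Dt) = (-60.51)²/(4 × 0.747 × 1590) = 0.7707; exp(−0.7707) = 0.4627.
C = 0.002689 × 0.4627 = 0.00124 kg/m³.

0.00124 kg/m³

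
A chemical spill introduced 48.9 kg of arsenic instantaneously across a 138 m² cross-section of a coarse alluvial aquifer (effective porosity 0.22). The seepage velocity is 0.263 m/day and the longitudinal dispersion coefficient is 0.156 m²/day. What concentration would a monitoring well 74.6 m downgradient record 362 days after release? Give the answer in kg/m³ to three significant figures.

0.00923 kg/m³

For an instantaneous plane source, C(x,t) = M/(n_e·A·√(4πDt)) · exp(−(x−vt)²/(4Dt)), with n_e·A the pore (flow) area.
Plume center vt = 0.263 × 362 = 95.206 m, so the well at 74.6 m is 20.606 m upgradient of the peak.
√(4πDt) = 26.64 m, giving peak height M/(n_e·A·√(4πDt)) = 48.9/(0.22 × 138 × 26.64) = 0.06046 kg/m³.
(x−vt)²/(4Dt) = (-20.606)²/(4 × 0.156 × 362) = 1.880; exp(−1.880) = 0.1526.
C = 0.06046 × 0.1526 = 0.00923 kg/m³.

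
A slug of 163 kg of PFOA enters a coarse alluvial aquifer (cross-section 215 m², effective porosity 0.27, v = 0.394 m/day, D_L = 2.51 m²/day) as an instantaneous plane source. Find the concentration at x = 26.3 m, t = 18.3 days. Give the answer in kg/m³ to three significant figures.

For an instantaneous plane source, C(x,t) = M/(n_e·A·√(4πDt)) · exp(−(x−vt)²/(4Dt)), with n_e·A the pore (flow) area.
Plume center vt = 0.394 × 18.3 = 7.2102 m, so the well at 26.3 m is 19.0898 m downgradient of the peak.
√(4πDt) = 24.03 m, giving peak height M/(n_e·A·√(4πDt)) = 163/(0.27 × 215 × 24.03) = 0.1169 kg/m³.
(x−vt)²/(4Dt) = (19.0898)²/(4 × 2.51 × 18.3) = 1.983; exp(−1.983) = 0.1377.
C = 0.1169 × 0.1377 = 0.0161 kg/m³.

0.0161 kg/m³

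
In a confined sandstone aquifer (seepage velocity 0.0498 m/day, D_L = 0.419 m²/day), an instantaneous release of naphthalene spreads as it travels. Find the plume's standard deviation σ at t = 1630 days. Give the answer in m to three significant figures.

37.0 m

Dispersive spreading gives a Gaussian with σ² = 2Dt; advection only shifts the center.
σ = √(2 × 0.419 × 1630) = 37.0 m.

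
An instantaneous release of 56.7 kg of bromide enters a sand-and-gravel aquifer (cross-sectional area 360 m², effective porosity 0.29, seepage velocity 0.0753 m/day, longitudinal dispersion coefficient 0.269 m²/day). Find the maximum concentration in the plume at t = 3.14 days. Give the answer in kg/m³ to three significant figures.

The peak of an instantaneous 1D plume sits at x = vt; there the Gaussian factor is 1 and C_max = M/(n_e·A·√(4πDt)), where n_e·A is the pore area the mass is dissolved in.
√(4πDt) = √(4π × 0.269 × 3.14) = 3.258 m, so C_max = 56.7/(0.29 × 360 × 3.258) = 0.167 kg/m³.

0.167 kg/m³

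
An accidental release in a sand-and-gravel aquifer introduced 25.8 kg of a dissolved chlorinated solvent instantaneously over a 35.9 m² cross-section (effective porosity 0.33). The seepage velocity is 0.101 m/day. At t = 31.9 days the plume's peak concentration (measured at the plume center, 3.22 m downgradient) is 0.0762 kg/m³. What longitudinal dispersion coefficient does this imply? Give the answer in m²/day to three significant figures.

At the plume center C_max = M/(n_e·A·√(4πDt)), so D = M²/(4πt·(n_e·A·C_max)²).
n_e·A·C_max = 0.33 × 35.9 × 0.0762 = 0.9027 kg/m.
D = 25.8²/(4π × 31.9 × 0.9027²) = 2.04 m²/day.

2.04 m²/day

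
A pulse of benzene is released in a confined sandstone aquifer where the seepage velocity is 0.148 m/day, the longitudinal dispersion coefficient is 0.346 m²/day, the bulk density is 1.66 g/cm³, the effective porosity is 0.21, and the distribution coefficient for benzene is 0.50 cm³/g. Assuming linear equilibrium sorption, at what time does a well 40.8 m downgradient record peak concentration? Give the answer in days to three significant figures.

1290 days

Retardation factor R = 1 + ρ_b·K_d/n = 1 + 1.66 × 0.50/0.21 = 4.952.
Sorption retards both mechanisms: v_R = v/R = 0.02989 m/day, D_R = D/R = 0.06987 m²/day.
Peak time from v_R²t² + 2D_R t − x² = 0: t = (√(D_R² + v_R²x²) − D_R)/v_R².
√(D_R² + v_R²x²) = √(0.06987² + 0.02989² × 40.8²) = 1.222; v_R² = 0.0008934.
t = (1.222 − 0.06987)/0.0008934 = 1290 days.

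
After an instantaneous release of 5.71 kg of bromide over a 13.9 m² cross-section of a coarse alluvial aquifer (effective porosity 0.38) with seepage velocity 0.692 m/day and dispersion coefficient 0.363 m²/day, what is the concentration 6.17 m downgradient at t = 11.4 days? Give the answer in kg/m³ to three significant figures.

For an instantaneous plane source, C(x,t) = M/(n_e·A·√(4πDt)) · exp(−(x−vt)²/(4Dt)), with n_e·A the pore (flow) area.
Plume center vt = 0.692 × 11.4 = 7.8888 m, so the well at 6.17 m is 1.7188 m upgradient of the peak.
√(4πDt) = 7.211 m, giving peak height M/(n_e·A·√(4πDt)) = 5.71/(0.38 × 13.9 × 7.211) = 0.1499 kg/m³.
(x−vt)²/(4Dt) = (-1.7188)²/(4 × 0.363 × 11.4) = 0.1785; exp(−0.1785) = 0.8365.
C = 0.1499 × 0.8365 = 0.125 kg/m³.

0.125 kg/m³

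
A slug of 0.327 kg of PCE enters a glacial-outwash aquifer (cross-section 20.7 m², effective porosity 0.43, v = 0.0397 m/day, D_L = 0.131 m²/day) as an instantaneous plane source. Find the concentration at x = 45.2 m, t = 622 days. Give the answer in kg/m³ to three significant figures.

For an instantaneous plane source, C(x,t) = M/(n_e·A·√(4πDt)) · exp(−(x−vt)²/(4Dt)), with n_e·A the pore (flow) area.
Plume center vt = 0.0397 × 622 = 24.6934 m, so the well at 45.2 m is 20.5066 m downgradient of the peak.
√(4πDt) = 32.00 m, giving peak height M/(n_e·A·√(4πDt)) = 0.327/(0.43 × 20.7 × 32.00) = 0.001148 kg/m³.
(x−vt)²/(4Dt) = (20.5066)²/(4 × 0.131 × 622) = 1.290; exp(−1.290) = 0.2753.
C = 0.001148 × 0.2753 = 0.000316 kg/m³.

0.000316 kg/m³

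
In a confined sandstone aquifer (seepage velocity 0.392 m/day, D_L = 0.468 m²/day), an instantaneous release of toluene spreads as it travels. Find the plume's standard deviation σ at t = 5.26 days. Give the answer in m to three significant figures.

2.22 m

Dispersive spreading gives a Gaussian with σ² = 2Dt; advection only shifts the center.
σ = √(2 × 0.468 × 5.26) = 2.22 m.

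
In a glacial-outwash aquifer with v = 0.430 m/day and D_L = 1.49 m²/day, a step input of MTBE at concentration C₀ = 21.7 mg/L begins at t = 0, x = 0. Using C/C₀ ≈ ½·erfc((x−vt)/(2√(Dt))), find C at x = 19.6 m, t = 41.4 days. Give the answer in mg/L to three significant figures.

9.45 mg/L

For a continuous step input, C/C₀ ≈ ½·erfc((x−vt)/(2√(Dt))).
vt = 0.430 × 41.4 = 17.802 m and 2√(Dt) = 2√(1.49 × 41.4) = 15.71 m.
Argument (x−vt)/(2√(Dt)) = (19.6 − 17.802)/15.71 = 0.1144; ½·erfc(0.1144) = 0.4357.
C = 21.7 × 0.4357 = 9.45 mg/L.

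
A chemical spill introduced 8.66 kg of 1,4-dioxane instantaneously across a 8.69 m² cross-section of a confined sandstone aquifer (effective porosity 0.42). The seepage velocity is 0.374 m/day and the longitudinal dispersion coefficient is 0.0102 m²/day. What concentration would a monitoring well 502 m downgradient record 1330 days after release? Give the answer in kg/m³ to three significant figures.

For an instantaneous plane source, C(x,t) = M/(n_e·A·√(4πDt)) · exp(−(x−vt)²/(4Dt)), with n_e·A the pore (flow) area.
Plume center vt = 0.374 × 1330 = 497.42 m, so the well at 502 m is 4.58 m downgradient of the peak.
√(4πDt) = 13.06 m, giving peak height M/(n_e·A·√(4πDt)) = 8.66/(0.42 × 8.69 × 13.06) = 0.1817 kg/m³.
(x−vt)²/(4Dt) = (4.58)²/(4 × 0.0102 × 1330) = 0.3866; exp(−0.3866) = 0.6794.
C = 0.1817 × 0.6794 = 0.123 kg/m³.

0.123 kg/m³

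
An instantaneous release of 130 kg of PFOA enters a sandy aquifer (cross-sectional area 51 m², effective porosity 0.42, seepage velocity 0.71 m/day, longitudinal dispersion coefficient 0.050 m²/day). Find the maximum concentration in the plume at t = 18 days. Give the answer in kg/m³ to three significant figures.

1.80 kg/m³

The peak of an instantaneous 1D plume sits at x = vt; there the Gaussian factor is 1 and C_max = M/(n_e·A·√(4πDt)), where n_e·A is the pore area the mass is dissolved in.
√(4πDt) = √(4π × 0.050 × 18) = 3.363 m, so C_max = 130/(0.42 × 51 × 3.363) = 1.80 kg/m³.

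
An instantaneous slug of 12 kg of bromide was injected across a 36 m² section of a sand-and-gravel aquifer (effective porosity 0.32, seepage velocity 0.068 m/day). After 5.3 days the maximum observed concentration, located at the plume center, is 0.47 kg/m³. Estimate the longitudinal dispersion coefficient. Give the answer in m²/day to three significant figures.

At the plume center C_max = M/(n_e·A·√(4πDt)), so D = M²/(4πt·(n_e·A·C_max)²).
n_e·A·C_max = 0.32 × 36 × 0.47 = 5.414 kg/m.
D = 12²/(4π × 5.3 × 5.414²) = 0.0738 m²/day.

0.0738 m²/day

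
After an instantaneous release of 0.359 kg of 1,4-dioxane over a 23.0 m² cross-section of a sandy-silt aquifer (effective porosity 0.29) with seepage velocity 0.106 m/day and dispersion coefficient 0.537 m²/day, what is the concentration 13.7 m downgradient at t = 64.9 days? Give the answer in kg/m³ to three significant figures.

0.00184 kg/m³

For an instantaneous plane source, C(x,t) = M/(n_e·A·√(4πDt)) · exp(−(x−vt)²/(4Dt)), with n_e·A the pore (flow) area.
Plume center vt = 0.106 × 64.9 = 6.8794 m, so the well at 13.7 m is 6.8206 m downgradient of the peak.
√(4πDt) = 20.93 m, giving peak height M/(n_e·A·√(4πDt)) = 0.359/(0.29 × 23.0 × 20.93) = 0.002572 kg/m³.
(x−vt)²/(4Dt) = (6.8206)²/(4 × 0.537 × 64.9) = 0.3337; exp(−0.3337) = 0.7163.
C = 0.002572 × 0.7163 = 0.00184 kg/m³.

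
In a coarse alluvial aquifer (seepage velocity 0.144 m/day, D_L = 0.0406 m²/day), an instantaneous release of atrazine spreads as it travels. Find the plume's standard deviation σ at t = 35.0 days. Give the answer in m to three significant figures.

1.69 m

Dispersive spreading gives a Gaussian with σ² = 2Dt; advection only shifts the center.
σ = √(2 × 0.0406 × 35.0) = 1.69 m.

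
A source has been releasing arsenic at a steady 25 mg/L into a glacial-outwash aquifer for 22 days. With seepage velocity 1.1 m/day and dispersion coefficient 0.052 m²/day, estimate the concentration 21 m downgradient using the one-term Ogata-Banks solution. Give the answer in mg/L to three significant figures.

For a continuous step input, C/C₀ ≈ ½·erfc((x−vt)/(2√(Dt))).
vt = 1.1 × 22 = 24.2 m and 2√(Dt) = 2√(0.052 × 22) = 2.139 m.
Argument (x−vt)/(2√(Dt)) = (21 − 24.2)/2.139 = -1.496; ½·erfc(-1.496) = 0.9828.
C = 25 × 0.9828 = 24.6 mg/L.

24.6 mg/L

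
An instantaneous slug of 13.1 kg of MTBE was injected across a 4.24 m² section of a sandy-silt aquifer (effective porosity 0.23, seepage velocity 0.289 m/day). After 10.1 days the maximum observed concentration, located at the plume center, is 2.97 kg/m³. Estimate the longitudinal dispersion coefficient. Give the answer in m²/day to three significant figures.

At the plume center C_max = M/(n_e·A·√(4πDt)), so D = M²/(4πt·(n_e·A·C_max)²).
n_e·A·C_max = 0.23 × 4.24 × 2.97 = 2.896 kg/m.
D = 13.1²/(4π × 10.1 × 2.896²) = 0.161 m²/day.

0.161 m²/day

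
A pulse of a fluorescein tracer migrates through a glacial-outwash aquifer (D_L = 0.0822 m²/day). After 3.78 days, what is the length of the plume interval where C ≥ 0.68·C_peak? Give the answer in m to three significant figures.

1.38 m

The plume is Gaussian with σ = √(2Dt) = √(2 × 0.0822 × 3.78) = 0.7883 m.
C/C_peak = exp(−Δx²/(2σ²)) = 0.68 ⇒ Δx = σ·√(−2 ln 0.68) = 0.7883 × 0.8783 = 0.6924 m.
Width = 2Δx = 1.38 m.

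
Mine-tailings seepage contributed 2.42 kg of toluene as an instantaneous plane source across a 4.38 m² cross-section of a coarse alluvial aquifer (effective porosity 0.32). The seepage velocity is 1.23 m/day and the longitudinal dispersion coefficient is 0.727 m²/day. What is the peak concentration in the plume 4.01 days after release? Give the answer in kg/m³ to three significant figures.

The peak of an instantaneous 1D plume sits at x = vt; there the Gaussian factor is 1 and C_max = M/(n_e·A·√(4πDt)), where n_e·A is the pore area the mass is dissolved in.
√(4πDt) = √(4π × 0.727 × 4.01) = 6.053 m, so C_max = 2.42/(0.32 × 4.38 × 6.053) = 0.285 kg/m³.

0.285 kg/m³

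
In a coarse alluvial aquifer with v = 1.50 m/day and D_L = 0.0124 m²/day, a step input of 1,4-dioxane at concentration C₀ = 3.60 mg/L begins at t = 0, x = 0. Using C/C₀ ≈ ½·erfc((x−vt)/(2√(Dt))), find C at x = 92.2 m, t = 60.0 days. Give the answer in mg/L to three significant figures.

0.128 mg/L

For a continuous step input, C/C₀ ≈ ½·erfc((x−vt)/(2√(Dt))).
vt = 1.50 × 60.0 = 90 m and 2√(Dt) = 2√(0.0124 × 60.0) = 1.725 m.
Argument (x−vt)/(2√(Dt)) = (92.2 − 90)/1.725 = 1.275; ½·erfc(1.275) = 0.03568.
C = 3.60 × 0.03568 = 0.128 mg/L.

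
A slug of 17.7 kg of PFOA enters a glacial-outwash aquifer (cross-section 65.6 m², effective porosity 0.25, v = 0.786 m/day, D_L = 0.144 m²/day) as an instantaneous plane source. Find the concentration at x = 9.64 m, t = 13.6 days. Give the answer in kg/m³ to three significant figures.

For an instantaneous plane source, C(x,t) = M/(n_e·A·√(4πDt)) · exp(−(x−vt)²/(4Dt)), with n_e·A the pore (flow) area.
Plume center vt = 0.786 × 13.6 = 10.6896 m, so the well at 9.64 m is 1.0496 m upgradient of the peak.
√(4πDt) = 4.961 m, giving peak height M/(n_e·A·√(4πDt)) = 17.7/(0.25 × 65.6 × 4.961) = 0.2176 kg/m³.
(x−vt)²/(4Dt) = (-1.0496)²/(4 × 0.144 × 13.6) = 0.1406; exp(−0.1406) = 0.8688.
C = 0.2176 × 0.8688 = 0.189 kg/m³.

0.189 kg/m³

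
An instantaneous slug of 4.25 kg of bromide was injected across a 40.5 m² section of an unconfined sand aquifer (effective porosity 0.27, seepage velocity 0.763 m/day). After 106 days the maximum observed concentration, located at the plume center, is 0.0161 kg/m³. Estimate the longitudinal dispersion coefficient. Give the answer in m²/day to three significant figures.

0.437 m²/day

At the plume center C_max = M/(n_e·A·√(4πDt)), so D = M²/(4πt·(n_e·A·C_max)²).
n_e·A·C_max = 0.27 × 40.5 × 0.0161 = 0.1761 kg/m.
D = 4.25²/(4π × 106 × 0.1761²) = 0.437 m²/day.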